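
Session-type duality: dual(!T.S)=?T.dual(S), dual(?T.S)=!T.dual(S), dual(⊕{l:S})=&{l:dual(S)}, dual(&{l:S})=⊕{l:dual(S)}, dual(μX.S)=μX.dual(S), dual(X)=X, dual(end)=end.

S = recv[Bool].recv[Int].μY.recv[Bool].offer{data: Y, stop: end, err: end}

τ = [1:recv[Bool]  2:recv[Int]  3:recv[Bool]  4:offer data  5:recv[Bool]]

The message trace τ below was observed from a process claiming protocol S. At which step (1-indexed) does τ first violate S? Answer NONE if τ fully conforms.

[1] recv[Bool]  ok  state: recv[Int].μY.…
[2] recv[Int]  ok  state: μY.…
[3] recv[Bool]  ok  state: offer{data: μY.…, stop: end, err: end}
[4] offer data  ok  state: μY.…
[5] recv[Bool]  ok  state: offer{data: μY.…, stop: end, err: end}
τ conforms to S (length 5)

NONE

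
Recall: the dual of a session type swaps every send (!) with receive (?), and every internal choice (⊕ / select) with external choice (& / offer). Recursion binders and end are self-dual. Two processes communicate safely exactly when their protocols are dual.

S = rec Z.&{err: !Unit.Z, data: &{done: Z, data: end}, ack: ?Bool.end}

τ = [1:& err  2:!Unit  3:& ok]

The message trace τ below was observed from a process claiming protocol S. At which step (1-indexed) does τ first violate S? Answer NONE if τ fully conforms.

3

step 1: & err  ok  state: !Unit.rec Z.…
step 2: !Unit  ok  state: rec Z.…
step 3: got & ok, protocol expects & err or & data or & ack  ✗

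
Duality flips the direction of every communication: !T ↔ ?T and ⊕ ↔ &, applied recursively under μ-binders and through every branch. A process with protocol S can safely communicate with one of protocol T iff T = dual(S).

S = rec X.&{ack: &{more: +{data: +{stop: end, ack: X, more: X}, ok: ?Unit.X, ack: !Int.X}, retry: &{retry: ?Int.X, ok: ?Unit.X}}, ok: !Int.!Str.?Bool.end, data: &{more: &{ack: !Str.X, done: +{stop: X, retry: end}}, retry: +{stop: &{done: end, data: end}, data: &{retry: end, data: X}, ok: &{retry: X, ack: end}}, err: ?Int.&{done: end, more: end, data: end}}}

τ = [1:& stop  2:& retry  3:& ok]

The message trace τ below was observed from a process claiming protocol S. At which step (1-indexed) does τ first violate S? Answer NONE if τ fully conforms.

[1] got & stop, protocol expects & ack or & ok or & data  ✗

1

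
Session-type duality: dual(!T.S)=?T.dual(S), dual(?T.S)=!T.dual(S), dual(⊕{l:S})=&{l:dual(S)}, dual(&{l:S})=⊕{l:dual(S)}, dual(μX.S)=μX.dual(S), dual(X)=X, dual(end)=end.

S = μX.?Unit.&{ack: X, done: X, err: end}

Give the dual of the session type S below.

μX.!Unit.⊕{ack: X, done: X, err: end}

μX ↦ μX  (rec unchanged)
  ?Unit ↦ !Unit
    &{ack,done,err} ↦ ⊕{ack,done,err}  (offer→select)
      case ack:
        X ↦ X
      case done:
        X ↦ X
      case err:
        end ↦ end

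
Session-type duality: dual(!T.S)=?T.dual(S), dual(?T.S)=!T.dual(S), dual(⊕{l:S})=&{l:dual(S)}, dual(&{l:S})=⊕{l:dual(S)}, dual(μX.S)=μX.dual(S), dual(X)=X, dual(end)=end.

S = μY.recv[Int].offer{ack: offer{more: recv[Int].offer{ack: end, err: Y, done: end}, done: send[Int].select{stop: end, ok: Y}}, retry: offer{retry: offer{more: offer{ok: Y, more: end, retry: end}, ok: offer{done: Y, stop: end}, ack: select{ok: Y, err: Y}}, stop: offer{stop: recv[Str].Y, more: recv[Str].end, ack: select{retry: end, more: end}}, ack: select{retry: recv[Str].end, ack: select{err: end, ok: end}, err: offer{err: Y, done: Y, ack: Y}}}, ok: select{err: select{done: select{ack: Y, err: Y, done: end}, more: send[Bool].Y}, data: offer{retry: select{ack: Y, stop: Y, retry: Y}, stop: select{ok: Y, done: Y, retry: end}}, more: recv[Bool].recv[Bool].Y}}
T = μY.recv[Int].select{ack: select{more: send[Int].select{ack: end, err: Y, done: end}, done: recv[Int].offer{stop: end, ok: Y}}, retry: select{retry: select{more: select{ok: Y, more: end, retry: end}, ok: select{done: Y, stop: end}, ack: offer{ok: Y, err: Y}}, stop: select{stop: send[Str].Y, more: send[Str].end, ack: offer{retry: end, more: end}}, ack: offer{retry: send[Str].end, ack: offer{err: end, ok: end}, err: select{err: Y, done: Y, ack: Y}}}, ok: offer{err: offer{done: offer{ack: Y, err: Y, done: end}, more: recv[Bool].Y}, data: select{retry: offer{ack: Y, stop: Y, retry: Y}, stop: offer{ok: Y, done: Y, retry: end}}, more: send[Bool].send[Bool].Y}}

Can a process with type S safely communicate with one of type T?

NO

μY ‖ μY  ✓ (rec unchanged)
  recv[Int] ‖ recv[Int]  ✗ same direction on both sides — not dual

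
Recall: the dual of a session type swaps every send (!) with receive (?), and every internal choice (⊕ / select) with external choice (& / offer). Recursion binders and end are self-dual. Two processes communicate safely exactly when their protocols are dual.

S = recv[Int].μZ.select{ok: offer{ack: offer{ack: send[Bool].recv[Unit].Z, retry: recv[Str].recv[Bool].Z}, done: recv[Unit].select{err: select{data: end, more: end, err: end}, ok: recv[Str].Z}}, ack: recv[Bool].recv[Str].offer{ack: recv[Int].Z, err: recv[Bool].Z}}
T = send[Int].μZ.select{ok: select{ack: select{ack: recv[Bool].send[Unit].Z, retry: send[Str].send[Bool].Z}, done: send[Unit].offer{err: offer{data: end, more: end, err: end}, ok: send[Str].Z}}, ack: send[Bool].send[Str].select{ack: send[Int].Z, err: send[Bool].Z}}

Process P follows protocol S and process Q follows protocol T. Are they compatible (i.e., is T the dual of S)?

NO

recv[Int] vs send[Int]  match
  μZ vs μZ  match (binder kept)
    select{ok,ack} vs select{ok,ack}  ✗ choice polarity not flipped — not dual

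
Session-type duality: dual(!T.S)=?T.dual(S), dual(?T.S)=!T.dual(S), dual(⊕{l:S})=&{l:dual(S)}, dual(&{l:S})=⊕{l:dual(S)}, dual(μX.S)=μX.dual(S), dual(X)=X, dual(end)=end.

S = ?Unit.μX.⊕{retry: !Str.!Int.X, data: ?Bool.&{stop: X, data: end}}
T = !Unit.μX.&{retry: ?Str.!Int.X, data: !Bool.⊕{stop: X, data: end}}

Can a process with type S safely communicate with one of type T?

NO

?Unit vs !Unit  ok
  μX vs μX  ok (rec unchanged)
    ⊕{retry,data} vs &{retry,data}  ok labels match
      • retry:
        !Str vs ?Str  ok
          !Int vs !Int  ✗ same direction on both sides — not dual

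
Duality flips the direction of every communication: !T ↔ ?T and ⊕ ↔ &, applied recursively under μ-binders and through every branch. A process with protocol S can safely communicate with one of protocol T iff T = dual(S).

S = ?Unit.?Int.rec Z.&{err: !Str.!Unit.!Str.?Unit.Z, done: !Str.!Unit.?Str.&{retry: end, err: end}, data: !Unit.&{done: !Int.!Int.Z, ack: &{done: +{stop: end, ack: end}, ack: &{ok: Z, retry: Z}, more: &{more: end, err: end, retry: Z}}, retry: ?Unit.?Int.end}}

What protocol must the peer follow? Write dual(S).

!Unit.!Int.rec Z.+{err: ?Str.?Unit.?Str.!Unit.Z, done: ?Str.?Unit.!Str.+{retry: end, err: end}, data: ?Unit.+{done: ?Int.?Int.Z, ack: +{done: &{stop: end, ack: end}, ack: +{ok: Z, retry: Z}, more: +{more: end, err: end, retry: Z}}, retry: !Unit.!Int.end}}

?Unit ↦ !Unit
  ?Int ↦ !Int
    rec Z ↦ rec Z  (μ self-dual)
      &{err,done,data} ↦ +{err,done,data}  (external→internal)
        • err:
          !Str ↦ ?Str
            !Unit ↦ ?Unit
              !Str ↦ ?Str
                ?Unit ↦ !Unit
                  Z ↦ Z
        • done:
          !Str ↦ ?Str
            !Unit ↦ ?Unit
              ?Str ↦ !Str
                &{retry,err} ↦ +{retry,err}  (external→internal)
                  • retry:
                    end ↦ end
                  • err:
                    end ↦ end
        • data:
          !Unit ↦ ?Unit
            &{done,ack,retry} ↦ +{done,ack,retry}  (external→internal)
              • done:
                !Int ↦ ?Int
                  !Int ↦ ?Int
                    Z ↦ Z
              • ack:
                &{done,ack,more} ↦ +{done,ack,more}  (external→internal)
                  • done:
                    +{stop,ack} ↦ &{stop,ack}  (internal→external)
                      • stop:
                        end ↦ end
                      • ack:
                        end ↦ end
                  • ack:
                    &{ok,retry} ↦ +{ok,retry}  (external→internal)
                      • ok:
                        Z ↦ Z
                      • retry:
                        Z ↦ Z
                  • more:
                    &{more,err,retry} ↦ +{more,err,retry}  (external→internal)
                      • more:
                        end ↦ end
                      • err:
                        end ↦ end
                      • retry:
                        Z ↦ Z
              • retry:
                ?Unit ↦ !Unit
                  ?Int ↦ !Int
                    end ↦ end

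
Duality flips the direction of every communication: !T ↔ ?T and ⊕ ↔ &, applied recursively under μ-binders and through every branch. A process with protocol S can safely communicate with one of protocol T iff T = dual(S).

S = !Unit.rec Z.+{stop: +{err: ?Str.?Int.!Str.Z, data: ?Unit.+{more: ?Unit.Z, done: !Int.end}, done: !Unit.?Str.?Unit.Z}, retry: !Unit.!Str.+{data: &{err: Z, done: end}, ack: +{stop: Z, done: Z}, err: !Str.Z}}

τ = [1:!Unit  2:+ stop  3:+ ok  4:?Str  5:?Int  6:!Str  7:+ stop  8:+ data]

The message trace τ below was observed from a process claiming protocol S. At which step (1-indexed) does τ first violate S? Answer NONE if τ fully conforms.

3

[1] !Unit  ok  cont: rec Z.…
[2] + stop  ok  cont: +{err: ?Str.?Int.!Str.rec Z.…, data: ?Unit.+{more: ?Unit.rec Z.…, done: !Int.end}, done: !Unit.?Str.?Unit.rec Z.…}
[3] got + ok, protocol expects + err or + data or + done  ✗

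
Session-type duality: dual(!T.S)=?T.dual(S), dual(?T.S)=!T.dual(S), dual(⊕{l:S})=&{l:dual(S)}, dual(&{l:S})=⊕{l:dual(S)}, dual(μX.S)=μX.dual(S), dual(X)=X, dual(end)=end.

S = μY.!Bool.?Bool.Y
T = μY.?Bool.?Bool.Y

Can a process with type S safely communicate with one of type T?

NO

μY ‖ μY  ✓ (μ self-dual)
  !Bool ‖ ?Bool  ✓
    ?Bool ‖ ?Bool  ✗ same direction on both sides — not dual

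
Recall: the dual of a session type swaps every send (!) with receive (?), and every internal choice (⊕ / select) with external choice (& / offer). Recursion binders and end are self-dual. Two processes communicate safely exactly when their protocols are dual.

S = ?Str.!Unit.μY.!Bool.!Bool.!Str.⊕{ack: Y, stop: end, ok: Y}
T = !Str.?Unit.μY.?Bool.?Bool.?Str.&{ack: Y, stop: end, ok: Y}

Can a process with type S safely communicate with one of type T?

?Str vs !Str  ok
  !Unit vs ?Unit  ok
    μY vs μY  ok (binder kept)
      !Bool vs ?Bool  ok
        !Bool vs ?Bool  ok
          !Str vs ?Str  ok
            ⊕{ack,stop,ok} vs &{ack,stop,ok}  ok same labels
              [ack]
                Y vs Y  ok
              [stop]
                end vs end  ok
              [ok]
                Y vs Y  ok

YES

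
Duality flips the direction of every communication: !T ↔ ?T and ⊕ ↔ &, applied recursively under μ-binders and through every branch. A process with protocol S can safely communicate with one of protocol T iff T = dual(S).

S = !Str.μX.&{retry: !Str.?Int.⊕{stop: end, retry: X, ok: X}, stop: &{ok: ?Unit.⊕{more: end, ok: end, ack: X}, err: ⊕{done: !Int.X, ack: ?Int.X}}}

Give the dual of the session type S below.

!Str → ?Str
  μX → μX  (rec unchanged)
    &{retry,stop} → ⊕{retry,stop}  (external→internal)
      case retry:
        !Str → ?Str
          ?Int → !Int
            ⊕{stop,retry,ok} → &{stop,retry,ok}  (internal→external)
              case stop:
                end ↦ end
              case retry:
                X ↦ X
              case ok:
                X ↦ X
      case stop:
        &{ok,err} → ⊕{ok,err}  (external→internal)
          case ok:
            ?Unit → !Unit
              ⊕{more,ok,ack} → &{more,ok,ack}  (internal→external)
                case more:
                  end ↦ end
                case ok:
                  end ↦ end
                case ack:
                  X ↦ X
          case err:
            ⊕{done,ack} → &{done,ack}  (internal→external)
              case done:
                !Int → ?Int
                  X ↦ X
              case ack:
                ?Int → !Int
                  X ↦ X

?Str.μX.⊕{retry: ?Str.!Int.&{stop: end, retry: X, ok: X}, stop: ⊕{ok: !Unit.&{more: end, ok: end, ack: X}, err: &{done: ?Int.X, ack: !Int.X}}}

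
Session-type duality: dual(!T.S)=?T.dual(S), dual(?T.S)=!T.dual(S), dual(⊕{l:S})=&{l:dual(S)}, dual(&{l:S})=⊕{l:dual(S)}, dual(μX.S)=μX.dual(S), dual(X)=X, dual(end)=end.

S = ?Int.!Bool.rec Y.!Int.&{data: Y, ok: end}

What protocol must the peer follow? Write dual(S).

?Int ↦ !Int
  !Bool ↦ ?Bool
    rec Y ↦ rec Y  (binder kept)
      !Int ↦ ?Int
        &{data,ok} ↦ +{data,ok}  (external→internal)
          • data:
            Y self-dual
          • ok:
            end self-dual

!Int.?Bool.rec Y.?Int.+{data: Y, ok: end}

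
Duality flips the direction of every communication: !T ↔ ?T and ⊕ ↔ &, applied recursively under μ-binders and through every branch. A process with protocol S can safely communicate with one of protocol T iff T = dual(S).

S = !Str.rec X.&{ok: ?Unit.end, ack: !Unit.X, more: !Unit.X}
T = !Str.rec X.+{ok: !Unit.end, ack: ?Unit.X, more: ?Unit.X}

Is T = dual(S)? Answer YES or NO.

!Str | !Str  ✗ same direction on both sides — not dual

NO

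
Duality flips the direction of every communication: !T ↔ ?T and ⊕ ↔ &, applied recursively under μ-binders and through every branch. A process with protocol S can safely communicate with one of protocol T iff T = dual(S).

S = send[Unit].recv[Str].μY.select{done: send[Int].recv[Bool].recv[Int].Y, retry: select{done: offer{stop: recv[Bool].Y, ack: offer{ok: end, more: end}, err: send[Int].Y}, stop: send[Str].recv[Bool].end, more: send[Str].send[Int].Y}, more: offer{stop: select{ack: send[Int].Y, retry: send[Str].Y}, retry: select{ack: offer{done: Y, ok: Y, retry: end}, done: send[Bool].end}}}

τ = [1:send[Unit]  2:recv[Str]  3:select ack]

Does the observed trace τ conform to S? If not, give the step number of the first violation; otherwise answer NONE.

@1 send[Unit]  ✓  cont: recv[Str].μY.…
@2 recv[Str]  ✓  cont: μY.…
@3 got select ack, protocol expects select done or select retry or select more  ✗

3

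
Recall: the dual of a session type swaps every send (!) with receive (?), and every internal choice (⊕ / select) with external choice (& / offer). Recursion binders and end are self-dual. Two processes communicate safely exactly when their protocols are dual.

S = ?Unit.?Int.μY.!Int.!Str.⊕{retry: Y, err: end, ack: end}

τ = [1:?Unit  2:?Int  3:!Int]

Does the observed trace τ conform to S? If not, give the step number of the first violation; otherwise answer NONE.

@1 ?Unit  match  now at ?Int.μY.…
@2 ?Int  match  now at μY.…
@3 !Int  match  now at !Str.⊕{retry: μY.…, err: end, ack: end}
τ conforms to S (length 3)

NONE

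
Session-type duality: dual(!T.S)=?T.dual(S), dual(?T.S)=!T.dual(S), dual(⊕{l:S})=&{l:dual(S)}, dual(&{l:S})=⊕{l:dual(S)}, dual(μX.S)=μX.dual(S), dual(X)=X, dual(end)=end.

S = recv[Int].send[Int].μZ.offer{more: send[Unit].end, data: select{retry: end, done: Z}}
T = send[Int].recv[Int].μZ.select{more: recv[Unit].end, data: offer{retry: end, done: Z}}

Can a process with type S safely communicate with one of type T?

recv[Int] ‖ send[Int]  match
  send[Int] ‖ recv[Int]  match
    μZ ‖ μZ  match (μ self-dual)
      offer{more,data} ‖ select{more,data}  match label sets agree
        • more:
          send[Unit] ‖ recv[Unit]  match
            end ‖ end  match
        • data:
          select{retry,done} ‖ offer{retry,done}  match label sets agree
            • retry:
              end ‖ end  match
            • done:
              Z ‖ Z  match

YES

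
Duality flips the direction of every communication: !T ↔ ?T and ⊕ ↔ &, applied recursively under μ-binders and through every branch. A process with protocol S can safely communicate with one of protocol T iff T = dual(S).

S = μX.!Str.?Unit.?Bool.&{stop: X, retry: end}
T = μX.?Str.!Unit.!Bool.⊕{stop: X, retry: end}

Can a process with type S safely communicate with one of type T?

YES

μX vs μX  match (binder kept)
  !Str vs ?Str  match
    ?Unit vs !Unit  match
      ?Bool vs !Bool  match
        &{stop,retry} vs ⊕{stop,retry}  match same labels
          case stop:
            X vs X  match
          case retry:
            end vs end  match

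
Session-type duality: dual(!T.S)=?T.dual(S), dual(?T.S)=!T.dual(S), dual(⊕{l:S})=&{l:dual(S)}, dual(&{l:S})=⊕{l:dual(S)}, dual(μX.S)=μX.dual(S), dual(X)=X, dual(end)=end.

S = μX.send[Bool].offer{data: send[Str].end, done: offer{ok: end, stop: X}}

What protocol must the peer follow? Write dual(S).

μX.recv[Bool].select{data: recv[Str].end, done: select{ok: end, stop: X}}

μX ↦ μX  (rec unchanged)
  send[Bool] ↦ recv[Bool]
    offer{data,done} ↦ select{data,done}  (offer→select)
      case data:
        send[Str] ↦ recv[Str]
          end ↦ end
      case done:
        offer{ok,stop} ↦ select{ok,stop}  (offer→select)
          case ok:
            end ↦ end
          case stop:
            X ↦ X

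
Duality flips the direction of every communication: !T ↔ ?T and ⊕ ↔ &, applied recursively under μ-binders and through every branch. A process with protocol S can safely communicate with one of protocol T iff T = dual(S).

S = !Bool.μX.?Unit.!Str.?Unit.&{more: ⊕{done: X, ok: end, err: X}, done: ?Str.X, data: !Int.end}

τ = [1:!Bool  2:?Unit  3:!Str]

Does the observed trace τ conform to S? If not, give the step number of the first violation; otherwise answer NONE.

NONE

@1 !Bool  ok  residual = μX.…
@2 ?Unit  ok  residual = !Str.?Unit.&{more: ⊕{done: μX.…, ok: end, err: μX.…}, done: ?Str.μX.…, data: !Int.end}
@3 !Str  ok  residual = ?Unit.&{more: ⊕{done: μX.…, ok: end, err: μX.…}, done: ?Str.μX.…, data: !Int.end}
all 3 steps conform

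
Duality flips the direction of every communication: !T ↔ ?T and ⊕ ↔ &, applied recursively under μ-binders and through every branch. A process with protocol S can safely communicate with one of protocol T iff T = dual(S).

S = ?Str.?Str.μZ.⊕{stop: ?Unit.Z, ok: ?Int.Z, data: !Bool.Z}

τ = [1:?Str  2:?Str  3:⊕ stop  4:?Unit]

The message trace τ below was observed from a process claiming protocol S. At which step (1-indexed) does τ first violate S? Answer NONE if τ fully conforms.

NONE

[1] ?Str  ✓  cont: ?Str.μZ.…
[2] ?Str  ✓  cont: μZ.…
[3] ⊕ stop  ✓  cont: ?Unit.μZ.…
[4] ?Unit  ✓  cont: μZ.…
trace exhausted — no violation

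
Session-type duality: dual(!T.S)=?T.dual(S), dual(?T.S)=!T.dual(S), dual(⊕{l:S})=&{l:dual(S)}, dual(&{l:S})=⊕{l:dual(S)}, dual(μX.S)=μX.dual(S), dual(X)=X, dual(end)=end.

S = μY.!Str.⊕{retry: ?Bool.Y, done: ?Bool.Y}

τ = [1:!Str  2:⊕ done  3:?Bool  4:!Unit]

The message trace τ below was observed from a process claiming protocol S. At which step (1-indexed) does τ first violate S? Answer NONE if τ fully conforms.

4

step 1: !Str  ✓  cont: ⊕{retry: ?Bool.μY.…, done: ?Bool.μY.…}
step 2: ⊕ done  ✓  cont: ?Bool.μY.…
step 3: ?Bool  ✓  cont: μY.…
step 4: got !Unit, protocol expects !Str  ✗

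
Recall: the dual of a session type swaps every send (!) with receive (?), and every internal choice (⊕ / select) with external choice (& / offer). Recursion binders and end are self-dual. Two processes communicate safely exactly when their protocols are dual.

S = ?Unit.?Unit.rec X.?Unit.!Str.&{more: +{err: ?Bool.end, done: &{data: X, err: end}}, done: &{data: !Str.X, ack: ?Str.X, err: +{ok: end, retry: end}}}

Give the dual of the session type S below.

!Unit.!Unit.rec X.!Unit.?Str.+{more: &{err: !Bool.end, done: +{data: X, err: end}}, done: +{data: ?Str.X, ack: !Str.X, err: &{ok: end, retry: end}}}

?Unit ↦ !Unit
  ?Unit ↦ !Unit
    rec X ↦ rec X  (μ self-dual)
      ?Unit ↦ !Unit
        !Str ↦ ?Str
          &{more,done} ↦ +{more,done}  (offer→select)
            • more:
              +{err,done} ↦ &{err,done}  (internal→external)
                • err:
                  ?Bool ↦ !Bool
                    end ↦ end
                • done:
                  &{data,err} ↦ +{data,err}  (offer→select)
                    • data:
                      X ↦ X
                    • err:
                      end ↦ end
            • done:
              &{data,ack,err} ↦ +{data,ack,err}  (offer→select)
                • data:
                  !Str ↦ ?Str
                    X ↦ X
                • ack:
                  ?Str ↦ !Str
                    X ↦ X
                • err:
                  +{ok,retry} ↦ &{ok,retry}  (internal→external)
                    • ok:
                      end ↦ end
                    • retry:
                      end ↦ end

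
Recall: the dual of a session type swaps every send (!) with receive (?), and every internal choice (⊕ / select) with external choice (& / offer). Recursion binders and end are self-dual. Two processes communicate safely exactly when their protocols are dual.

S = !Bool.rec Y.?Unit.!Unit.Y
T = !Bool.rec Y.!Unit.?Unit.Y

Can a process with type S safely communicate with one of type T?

NO

!Bool | !Bool  ✗ same direction on both sides — not dual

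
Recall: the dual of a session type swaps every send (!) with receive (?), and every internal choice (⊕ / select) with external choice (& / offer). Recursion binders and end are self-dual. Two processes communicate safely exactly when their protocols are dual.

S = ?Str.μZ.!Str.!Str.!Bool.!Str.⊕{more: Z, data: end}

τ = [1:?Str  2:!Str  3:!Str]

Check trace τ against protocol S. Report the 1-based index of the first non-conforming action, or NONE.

NONE

step 1: ?Str  match  now at μZ.…
step 2: !Str  match  now at !Str.!Bool.!Str.⊕{more: μZ.…, data: end}
step 3: !Str  match  now at !Bool.!Str.⊕{more: μZ.…, data: end}
τ conforms to S (length 3)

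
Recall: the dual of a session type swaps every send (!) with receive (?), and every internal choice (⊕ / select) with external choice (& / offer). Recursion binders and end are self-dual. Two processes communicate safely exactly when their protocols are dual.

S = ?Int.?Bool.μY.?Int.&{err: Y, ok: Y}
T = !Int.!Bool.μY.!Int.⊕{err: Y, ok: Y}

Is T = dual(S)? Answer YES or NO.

YES

?Int vs !Int  ok
  ?Bool vs !Bool  ok
    μY vs μY  ok (μ self-dual)
      ?Int vs !Int  ok
        &{err,ok} vs ⊕{err,ok}  ok labels match
          case err:
            Y vs Y  ok
          case ok:
            Y vs Y  ok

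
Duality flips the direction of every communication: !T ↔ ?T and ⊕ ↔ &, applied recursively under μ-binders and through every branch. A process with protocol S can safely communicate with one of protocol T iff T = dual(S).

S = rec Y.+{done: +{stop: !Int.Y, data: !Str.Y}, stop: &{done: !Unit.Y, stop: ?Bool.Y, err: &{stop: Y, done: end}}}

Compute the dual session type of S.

rec Y ↦ rec Y  (binder kept)
  +{done,stop} ↦ &{done,stop}  (internal→external)
    case done:
      +{stop,data} ↦ &{stop,data}  (internal→external)
        case stop:
          !Int ↦ ?Int
            Y ↦ Y
        case data:
          !Str ↦ ?Str
            Y ↦ Y
    case stop:
      &{done,stop,err} ↦ +{done,stop,err}  (&→⊕)
        case done:
          !Unit ↦ ?Unit
            Y ↦ Y
        case stop:
          ?Bool ↦ !Bool
            Y ↦ Y
        case err:
          &{stop,done} ↦ +{stop,done}  (&→⊕)
            case stop:
              Y ↦ Y
            case done:
              end ↦ end

rec Y.&{done: &{stop: ?Int.Y, data: ?Str.Y}, stop: +{done: ?Unit.Y, stop: !Bool.Y, err: +{stop: Y, done: end}}}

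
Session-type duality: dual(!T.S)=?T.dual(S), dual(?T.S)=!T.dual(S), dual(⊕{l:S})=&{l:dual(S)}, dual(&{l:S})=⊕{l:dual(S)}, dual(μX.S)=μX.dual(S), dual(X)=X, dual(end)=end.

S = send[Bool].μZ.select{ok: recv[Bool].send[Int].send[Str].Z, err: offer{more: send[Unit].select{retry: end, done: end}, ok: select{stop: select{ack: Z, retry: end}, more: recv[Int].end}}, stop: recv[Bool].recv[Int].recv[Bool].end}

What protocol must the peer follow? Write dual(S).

send[Bool] = recv[Bool]
  μZ = μZ  (μ self-dual)
    select{ok,err,stop} = offer{ok,err,stop}  (select→offer)
      • ok:
        recv[Bool] = send[Bool]
          send[Int] = recv[Int]
            send[Str] = recv[Str]
              dual(Z) = Z
      • err:
        offer{more,ok} = select{more,ok}  (offer→select)
          • more:
            send[Unit] = recv[Unit]
              select{retry,done} = offer{retry,done}  (select→offer)
                • retry:
                  dual(end) = end
                • done:
                  dual(end) = end
          • ok:
            select{stop,more} = offer{stop,more}  (select→offer)
              • stop:
                select{ack,retry} = offer{ack,retry}  (select→offer)
                  • ack:
                    dual(Z) = Z
                  • retry:
                    dual(end) = end
              • more:
                recv[Int] = send[Int]
                  dual(end) = end
      • stop:
        recv[Bool] = send[Bool]
          recv[Int] = send[Int]
            recv[Bool] = send[Bool]
              dual(end) = end

recv[Bool].μZ.offer{ok: send[Bool].recv[Int].recv[Str].Z, err: select{more: recv[Unit].offer{retry: end, done: end}, ok: offer{stop: offer{ack: Z, retry: end}, more: send[Int].end}}, stop: send[Bool].send[Int].send[Bool].end}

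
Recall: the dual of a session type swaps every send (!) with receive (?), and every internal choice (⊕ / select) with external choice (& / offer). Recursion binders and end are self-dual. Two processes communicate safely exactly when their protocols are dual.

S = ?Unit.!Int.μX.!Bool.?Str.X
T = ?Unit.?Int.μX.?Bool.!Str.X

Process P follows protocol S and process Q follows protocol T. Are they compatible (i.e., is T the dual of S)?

NO

?Unit | ?Unit  ✗ same direction on both sides — not dual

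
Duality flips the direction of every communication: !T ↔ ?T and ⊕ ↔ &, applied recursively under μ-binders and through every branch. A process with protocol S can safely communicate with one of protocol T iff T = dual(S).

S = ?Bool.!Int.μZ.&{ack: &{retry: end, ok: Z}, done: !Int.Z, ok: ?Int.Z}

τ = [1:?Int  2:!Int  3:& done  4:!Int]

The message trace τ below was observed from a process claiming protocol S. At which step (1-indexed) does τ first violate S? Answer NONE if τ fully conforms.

1

[1] got ?Int, protocol expects ?Bool  ✗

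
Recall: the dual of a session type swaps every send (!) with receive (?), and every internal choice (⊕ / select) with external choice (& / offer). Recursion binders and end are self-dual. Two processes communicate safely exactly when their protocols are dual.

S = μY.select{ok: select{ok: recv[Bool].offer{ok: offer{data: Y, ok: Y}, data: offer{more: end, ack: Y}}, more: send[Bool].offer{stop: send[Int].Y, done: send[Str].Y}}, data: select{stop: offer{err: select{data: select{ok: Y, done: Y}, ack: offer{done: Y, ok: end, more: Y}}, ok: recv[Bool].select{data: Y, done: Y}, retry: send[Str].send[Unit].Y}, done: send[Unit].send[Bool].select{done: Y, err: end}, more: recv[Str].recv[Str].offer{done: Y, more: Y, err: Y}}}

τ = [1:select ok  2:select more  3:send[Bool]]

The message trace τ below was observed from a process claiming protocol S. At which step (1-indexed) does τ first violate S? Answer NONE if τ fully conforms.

step 1: select ok  match  state: select{ok: recv[Bool].offer{ok: offer{data: μY.…, ok: μY.…}, data: offer{more: end, ack: μY.…}}, more: send[Bool].offer{stop: send[Int].μY.…, done: send[Str].μY.…}}
step 2: select more  match  state: send[Bool].offer{stop: send[Int].μY.…, done: send[Str].μY.…}
step 3: send[Bool]  match  state: offer{stop: send[Int].μY.…, done: send[Str].μY.…}
trace exhausted — no violation

NONE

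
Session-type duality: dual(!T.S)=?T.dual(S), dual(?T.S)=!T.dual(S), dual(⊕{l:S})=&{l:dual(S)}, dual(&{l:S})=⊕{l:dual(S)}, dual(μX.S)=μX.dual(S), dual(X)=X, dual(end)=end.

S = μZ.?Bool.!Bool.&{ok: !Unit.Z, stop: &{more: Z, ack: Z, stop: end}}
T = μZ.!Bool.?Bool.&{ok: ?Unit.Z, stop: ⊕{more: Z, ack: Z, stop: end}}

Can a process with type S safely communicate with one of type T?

NO

μZ | μZ  match (μ self-dual)
  ?Bool | !Bool  match
    !Bool | ?Bool  match
      &{ok,stop} | &{ok,stop}  ✗ choice polarity not flipped — not dual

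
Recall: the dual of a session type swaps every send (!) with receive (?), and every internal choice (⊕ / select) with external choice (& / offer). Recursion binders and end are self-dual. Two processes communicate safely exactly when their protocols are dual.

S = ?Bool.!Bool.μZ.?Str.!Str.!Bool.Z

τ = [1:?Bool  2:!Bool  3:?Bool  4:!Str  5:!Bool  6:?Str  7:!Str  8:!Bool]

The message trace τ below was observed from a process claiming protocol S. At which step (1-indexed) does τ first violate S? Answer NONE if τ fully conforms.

3

[1] ?Bool  ✓  residual = !Bool.μZ.…
[2] !Bool  ✓  residual = μZ.…
[3] got ?Bool, protocol expects ?Str  ✗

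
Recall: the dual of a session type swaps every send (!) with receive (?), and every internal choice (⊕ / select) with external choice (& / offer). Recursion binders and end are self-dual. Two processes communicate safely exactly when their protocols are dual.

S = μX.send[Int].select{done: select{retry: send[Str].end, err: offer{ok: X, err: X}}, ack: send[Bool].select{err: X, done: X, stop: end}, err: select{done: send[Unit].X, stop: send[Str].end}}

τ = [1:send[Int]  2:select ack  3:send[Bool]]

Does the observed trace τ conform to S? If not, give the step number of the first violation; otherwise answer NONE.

NONE

[1] send[Int]  ✓  now at select{done: select{retry: send[Str].end, err: offer{ok: μX.…, err: μX.…}}, ack: send[Bool].select{err: μX.…, done: μX.…, stop: end}, err: select{done: send[Unit].μX.…, stop: send[Str].end}}
[2] select ack  ✓  now at send[Bool].select{err: μX.…, done: μX.…, stop: end}
[3] send[Bool]  ✓  now at select{err: μX.…, done: μX.…, stop: end}
all 3 steps conform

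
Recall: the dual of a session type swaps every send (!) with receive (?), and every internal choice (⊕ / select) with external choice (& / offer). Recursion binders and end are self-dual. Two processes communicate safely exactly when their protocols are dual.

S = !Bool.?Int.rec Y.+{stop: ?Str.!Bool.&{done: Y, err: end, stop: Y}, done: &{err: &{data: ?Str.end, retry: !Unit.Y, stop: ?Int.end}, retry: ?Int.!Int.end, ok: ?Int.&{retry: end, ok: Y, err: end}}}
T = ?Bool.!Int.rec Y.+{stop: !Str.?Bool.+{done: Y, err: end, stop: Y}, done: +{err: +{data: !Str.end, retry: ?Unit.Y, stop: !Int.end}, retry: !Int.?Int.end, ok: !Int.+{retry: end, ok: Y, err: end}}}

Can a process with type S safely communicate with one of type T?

!Bool | ?Bool  ok
  ?Int | !Int  ok
    rec Y | rec Y  ok (μ self-dual)
      +{stop,done} | +{stop,done}  ✗ choice polarity not flipped — not dual

NO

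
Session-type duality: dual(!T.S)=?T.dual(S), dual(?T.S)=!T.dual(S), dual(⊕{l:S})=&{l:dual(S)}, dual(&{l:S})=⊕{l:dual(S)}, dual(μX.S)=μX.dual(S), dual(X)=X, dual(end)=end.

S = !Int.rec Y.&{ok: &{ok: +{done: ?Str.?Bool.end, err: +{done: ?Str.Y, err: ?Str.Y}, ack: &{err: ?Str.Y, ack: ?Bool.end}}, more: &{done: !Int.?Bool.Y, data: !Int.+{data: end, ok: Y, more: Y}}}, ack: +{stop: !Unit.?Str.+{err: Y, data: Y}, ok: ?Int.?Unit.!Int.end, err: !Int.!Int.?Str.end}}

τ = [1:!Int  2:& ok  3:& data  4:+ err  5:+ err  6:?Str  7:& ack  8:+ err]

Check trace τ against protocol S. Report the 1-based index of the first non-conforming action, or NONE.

3

step 1: !Int  ✓  residual = rec Y.…
step 2: & ok  ✓  residual = &{ok: +{done: ?Str.?Bool.end, err: +{done: ?Str.rec Y.…, err: ?Str.rec Y.…}, ack: &{err: ?Str.rec Y.…, ack: ?Bool.end}}, more: &{done: !Int.?Bool.rec Y.…, data: !Int.+{data: end, ok: rec Y.…, more: rec Y.…}}}
step 3: got & data, protocol expects & ok or & more  ✗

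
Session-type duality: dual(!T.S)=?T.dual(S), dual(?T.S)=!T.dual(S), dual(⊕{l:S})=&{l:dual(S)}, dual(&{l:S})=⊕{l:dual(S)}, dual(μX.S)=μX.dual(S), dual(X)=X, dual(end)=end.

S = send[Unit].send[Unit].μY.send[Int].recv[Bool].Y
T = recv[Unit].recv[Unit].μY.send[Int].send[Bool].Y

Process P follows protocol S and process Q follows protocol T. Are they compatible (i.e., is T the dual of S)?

send[Unit] | recv[Unit]  ok
  send[Unit] | recv[Unit]  ok
    μY | μY  ok (μ self-dual)
      send[Int] | send[Int]  ✗ same direction on both sides — not dual

NO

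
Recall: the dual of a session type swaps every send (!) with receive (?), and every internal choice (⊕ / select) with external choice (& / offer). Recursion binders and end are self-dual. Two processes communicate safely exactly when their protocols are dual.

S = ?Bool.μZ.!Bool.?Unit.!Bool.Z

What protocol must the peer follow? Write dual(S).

!Bool.μZ.?Bool.!Unit.?Bool.Z

?Bool = !Bool
  μZ = μZ  (μ self-dual)
    !Bool = ?Bool
      ?Unit = !Unit
        !Bool = ?Bool
          Z ↦ Z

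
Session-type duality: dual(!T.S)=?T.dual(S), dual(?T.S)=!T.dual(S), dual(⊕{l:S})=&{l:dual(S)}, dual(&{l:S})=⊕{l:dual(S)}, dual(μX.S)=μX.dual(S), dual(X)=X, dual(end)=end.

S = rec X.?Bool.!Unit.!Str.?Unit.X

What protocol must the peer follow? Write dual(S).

rec X.!Bool.?Unit.?Str.!Unit.X

rec X = rec X  (binder kept)
  ?Bool = !Bool
    !Unit = ?Unit
      !Str = ?Str
        ?Unit = !Unit
          X self-dual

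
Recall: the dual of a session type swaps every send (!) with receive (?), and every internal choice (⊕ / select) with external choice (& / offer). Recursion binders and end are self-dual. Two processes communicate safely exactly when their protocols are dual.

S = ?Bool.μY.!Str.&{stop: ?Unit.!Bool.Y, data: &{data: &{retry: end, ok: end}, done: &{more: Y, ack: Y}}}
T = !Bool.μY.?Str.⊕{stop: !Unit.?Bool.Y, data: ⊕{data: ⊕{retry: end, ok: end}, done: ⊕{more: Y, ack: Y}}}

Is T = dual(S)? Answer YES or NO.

?Bool vs !Bool  ✓
  μY vs μY  ✓ (rec unchanged)
    !Str vs ?Str  ✓
      &{stop,data} vs ⊕{stop,data}  ✓ same labels
        [stop]
          ?Unit vs !Unit  ✓
            !Bool vs ?Bool  ✓
              Y vs Y  ✓
        [data]
          &{data,done} vs ⊕{data,done}  ✓ same labels
            [data]
              &{retry,ok} vs ⊕{retry,ok}  ✓ same labels
                [retry]
                  end vs end  ✓
                [ok]
                  end vs end  ✓
            [done]
              &{more,ack} vs ⊕{more,ack}  ✓ same labels
                [more]
                  Y vs Y  ✓
                [ack]
                  Y vs Y  ✓

YES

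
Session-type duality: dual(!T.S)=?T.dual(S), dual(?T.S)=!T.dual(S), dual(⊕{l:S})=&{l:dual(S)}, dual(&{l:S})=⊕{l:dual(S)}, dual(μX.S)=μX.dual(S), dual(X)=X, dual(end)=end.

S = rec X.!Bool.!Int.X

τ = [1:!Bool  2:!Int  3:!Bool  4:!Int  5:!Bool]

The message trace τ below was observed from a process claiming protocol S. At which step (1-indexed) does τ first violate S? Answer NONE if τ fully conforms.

[1] !Bool  match  cont: !Int.rec X.…
[2] !Int  match  cont: rec X.…
[3] !Bool  match  cont: !Int.rec X.…
[4] !Int  match  cont: rec X.…
[5] !Bool  match  cont: !Int.rec X.…
all 5 steps conform

NONE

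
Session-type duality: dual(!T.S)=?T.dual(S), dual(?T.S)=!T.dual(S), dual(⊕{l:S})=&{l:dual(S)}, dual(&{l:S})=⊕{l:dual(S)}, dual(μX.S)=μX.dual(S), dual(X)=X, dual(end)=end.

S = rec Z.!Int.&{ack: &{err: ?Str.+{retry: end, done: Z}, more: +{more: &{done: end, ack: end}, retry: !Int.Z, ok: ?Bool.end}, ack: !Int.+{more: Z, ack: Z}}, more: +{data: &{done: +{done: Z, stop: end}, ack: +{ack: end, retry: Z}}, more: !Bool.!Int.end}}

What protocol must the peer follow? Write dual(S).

rec Z ↦ rec Z  (binder kept)
  !Int ↦ ?Int
    &{ack,more} ↦ +{ack,more}  (external→internal)
      case ack:
        &{err,more,ack} ↦ +{err,more,ack}  (external→internal)
          case err:
            ?Str ↦ !Str
              +{retry,done} ↦ &{retry,done}  (⊕→&)
                case retry:
                  dual(end) = end
                case done:
                  dual(Z) = Z
          case more:
            +{more,retry,ok} ↦ &{more,retry,ok}  (⊕→&)
              case more:
                &{done,ack} ↦ +{done,ack}  (external→internal)
                  case done:
                    dual(end) = end
                  case ack:
                    dual(end) = end
              case retry:
                !Int ↦ ?Int
                  dual(Z) = Z
              case ok:
                ?Bool ↦ !Bool
                  dual(end) = end
          case ack:
            !Int ↦ ?Int
              +{more,ack} ↦ &{more,ack}  (⊕→&)
                case more:
                  dual(Z) = Z
                case ack:
                  dual(Z) = Z
      case more:
        +{data,more} ↦ &{data,more}  (⊕→&)
          case data:
            &{done,ack} ↦ +{done,ack}  (external→internal)
              case done:
                +{done,stop} ↦ &{done,stop}  (⊕→&)
                  case done:
                    dual(Z) = Z
                  case stop:
                    dual(end) = end
              case ack:
                +{ack,retry} ↦ &{ack,retry}  (⊕→&)
                  case ack:
                    dual(end) = end
                  case retry:
                    dual(Z) = Z
          case more:
            !Bool ↦ ?Bool
              !Int ↦ ?Int
                dual(end) = end

rec Z.?Int.+{ack: +{err: !Str.&{retry: end, done: Z}, more: &{more: +{done: end, ack: end}, retry: ?Int.Z, ok: !Bool.end}, ack: ?Int.&{more: Z, ack: Z}}, more: &{data: +{done: &{done: Z, stop: end}, ack: &{ack: end, retry: Z}}, more: ?Bool.?Int.end}}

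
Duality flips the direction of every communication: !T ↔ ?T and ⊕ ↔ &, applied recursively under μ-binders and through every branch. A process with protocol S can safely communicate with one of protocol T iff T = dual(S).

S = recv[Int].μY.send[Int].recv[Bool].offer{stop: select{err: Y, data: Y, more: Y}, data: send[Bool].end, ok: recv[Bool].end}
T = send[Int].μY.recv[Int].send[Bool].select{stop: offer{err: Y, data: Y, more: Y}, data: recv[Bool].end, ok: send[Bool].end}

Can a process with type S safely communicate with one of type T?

recv[Int] | send[Int]  match
  μY | μY  match (μ self-dual)
    send[Int] | recv[Int]  match
      recv[Bool] | send[Bool]  match
        offer{stop,data,ok} | select{stop,data,ok}  match labels match
          case stop:
            select{err,data,more} | offer{err,data,more}  match labels match
              case err:
                Y | Y  match
              case data:
                Y | Y  match
              case more:
                Y | Y  match
          case data:
            send[Bool] | recv[Bool]  match
              end | end  match
          case ok:
            recv[Bool] | send[Bool]  match
              end | end  match

YES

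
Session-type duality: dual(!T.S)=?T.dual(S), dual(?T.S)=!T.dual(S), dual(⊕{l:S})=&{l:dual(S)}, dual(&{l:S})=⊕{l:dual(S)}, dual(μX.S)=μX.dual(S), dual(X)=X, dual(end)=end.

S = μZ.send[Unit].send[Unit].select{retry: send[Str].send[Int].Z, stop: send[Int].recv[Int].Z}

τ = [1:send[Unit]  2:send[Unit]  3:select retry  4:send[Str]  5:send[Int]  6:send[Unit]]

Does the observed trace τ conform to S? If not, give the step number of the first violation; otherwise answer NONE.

NONE

[1] send[Unit]  ok  now at send[Unit].select{retry: send[Str].send[Int].μZ.…, stop: send[Int].recv[Int].μZ.…}
[2] send[Unit]  ok  now at select{retry: send[Str].send[Int].μZ.…, stop: send[Int].recv[Int].μZ.…}
[3] select retry  ok  now at send[Str].send[Int].μZ.…
[4] send[Str]  ok  now at send[Int].μZ.…
[5] send[Int]  ok  now at μZ.…
[6] send[Unit]  ok  now at send[Unit].select{retry: send[Str].send[Int].μZ.…, stop: send[Int].recv[Int].μZ.…}
τ conforms to S (length 6)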